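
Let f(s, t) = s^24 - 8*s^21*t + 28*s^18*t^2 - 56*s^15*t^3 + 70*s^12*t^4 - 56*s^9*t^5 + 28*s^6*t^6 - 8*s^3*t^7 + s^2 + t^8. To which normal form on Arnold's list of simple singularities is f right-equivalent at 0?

A_{7}

The Hessian of f at 0 has rank 1. Corank 1: A-series; mu = 7 gives A_7.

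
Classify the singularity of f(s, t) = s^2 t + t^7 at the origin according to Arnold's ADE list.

D_8

The Hessian of f at 0 has rank 0. Corank 2; j^3 = s^2*t has shape L^2 M (L != M), so D-series; mu = 8 gives D_8.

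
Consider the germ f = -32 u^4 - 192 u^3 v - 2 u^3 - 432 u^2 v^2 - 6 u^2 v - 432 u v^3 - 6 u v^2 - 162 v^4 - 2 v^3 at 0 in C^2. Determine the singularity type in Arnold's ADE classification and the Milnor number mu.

The Hessian of f at 0 is [[0, 0], [0, 0]] with rank 0, so corank 2. A Groebner basis of the Jacobian ideal J(f) in C{u,v} is {v^4, u*v^2 + 7*v^3/6, u^2 + 2*u*v + v^2}; counting standard monomials gives mu = 6. Corank 2; j^3 = -2*(u + v)^3 is a perfect cube, so E-series; the 4-jet and mu = 6 give E_6.

Type E_{6}, Milnor number mu = 6.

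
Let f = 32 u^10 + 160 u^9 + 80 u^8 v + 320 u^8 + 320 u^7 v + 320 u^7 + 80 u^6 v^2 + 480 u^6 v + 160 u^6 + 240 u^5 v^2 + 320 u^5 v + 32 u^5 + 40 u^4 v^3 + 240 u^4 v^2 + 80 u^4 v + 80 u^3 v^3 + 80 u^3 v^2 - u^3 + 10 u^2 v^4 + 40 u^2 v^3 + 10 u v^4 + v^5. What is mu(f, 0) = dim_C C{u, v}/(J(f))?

8

The Hessian of f at 0 is [[0, 0], [0, 0]] with rank 0, so corank 2. A Groebner basis of the Jacobian ideal J(f) in C{u,v} is {v^5, u*v^3 + v^4/8, u^2}; counting standard monomials gives mu = 8. Corank 2; j^3 = -u^3 is a perfect cube, so E-series; the 5-jet and mu = 8 give E_8.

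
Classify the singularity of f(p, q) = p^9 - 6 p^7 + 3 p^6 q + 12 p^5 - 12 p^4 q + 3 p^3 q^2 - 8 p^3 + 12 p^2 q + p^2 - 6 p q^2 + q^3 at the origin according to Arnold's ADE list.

A_2

The Hessian of f at 0 is [[2, 0], [0, 0]] with rank 1, so corank 1. A Groebner basis of the Jacobian ideal J(f) in C{p,q} is {q^2, p}; counting standard monomials gives mu = 2. Corank 1: A-series; mu = 2 gives A_2.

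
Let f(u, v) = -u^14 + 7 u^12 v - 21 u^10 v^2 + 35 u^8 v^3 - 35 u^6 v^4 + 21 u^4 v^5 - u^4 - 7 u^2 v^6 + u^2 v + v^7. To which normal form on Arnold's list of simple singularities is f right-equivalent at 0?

The Hessian of f at 0 has rank 0. Corank 2; j^3 = u^2*v has shape L^2 M (L != M), so D-series; mu = 8 gives D_8.

D_{8}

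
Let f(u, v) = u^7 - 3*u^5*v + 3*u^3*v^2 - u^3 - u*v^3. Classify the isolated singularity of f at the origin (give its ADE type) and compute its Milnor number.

Type E_7, Milnor number mu = 7.

The Hessian of f at 0 is [[0, 0], [0, 0]] with rank 0, so corank 2. A Groebner basis of the Jacobian ideal J(f) in C{u,v} is {u^3, u*v^2, 3*u^2 + v^3}; counting standard monomials gives mu = 7. Corank 2; j^3 = -u^3 is a perfect cube, so E-series; the 4-jet and mu = 7 give E_7.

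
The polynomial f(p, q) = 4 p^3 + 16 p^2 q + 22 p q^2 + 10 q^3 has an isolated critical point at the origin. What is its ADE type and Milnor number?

The Hessian of f at 0 has rank 0. Corank 2; j^3 = 2*(p + q)*(2*p^2 + 6*p*q + 5*q^2) splits into three distinct lines over C (the quadratic factor has nonzero discriminant), so D_4.

Type D4, Milnor number mu = 4.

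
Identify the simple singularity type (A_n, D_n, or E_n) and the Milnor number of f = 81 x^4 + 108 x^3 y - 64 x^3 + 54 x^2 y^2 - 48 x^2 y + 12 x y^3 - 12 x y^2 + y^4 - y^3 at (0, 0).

Type E6, Milnor number mu = 6.

The Hessian of f at 0 is [[0, 0], [0, 0]] with rank 0, so corank 2. A Groebner basis of the Jacobian ideal J(f) in C{x,y} is {y^4, x*y^2 + 5*y^3/18, x^2 + x*y/2 + y^2/16}; counting standard monomials gives mu = 6. Corank 2; j^3 = -(4*x + y)^3 is a perfect cube, so E-series; the 4-jet and mu = 6 give E_6.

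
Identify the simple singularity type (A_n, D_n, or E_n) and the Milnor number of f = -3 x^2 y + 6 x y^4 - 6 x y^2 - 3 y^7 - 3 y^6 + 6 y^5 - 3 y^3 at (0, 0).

The Hessian of f at 0 has rank 0. Corank 2; j^3 = -3*y*(x + y)^2 has shape L^2 M (L != M), so D-series; mu = 7 gives D_7.

Type D7, Milnor number mu = 7.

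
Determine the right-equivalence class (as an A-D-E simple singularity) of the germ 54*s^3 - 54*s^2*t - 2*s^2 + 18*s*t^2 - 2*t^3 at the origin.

A_2

The Hessian of f at 0 has rank 1. Corank 1: A-series; mu = 2 gives A_2.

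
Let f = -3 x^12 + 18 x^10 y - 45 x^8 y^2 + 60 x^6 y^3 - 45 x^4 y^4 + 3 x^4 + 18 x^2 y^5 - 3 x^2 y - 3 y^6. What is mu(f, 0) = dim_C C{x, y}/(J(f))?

The Hessian of f at 0 is [[0, 0], [0, 0]] with rank 0, so corank 2. A Groebner basis of the Jacobian ideal J(f) in C{x,y} is {x^2/6 + y^5, x^3, x*y}; counting standard monomials gives mu = 7. Corank 2; j^3 = -3*x^2*y has shape L^2 M (L != M), so D-series; mu = 7 gives D_7.

7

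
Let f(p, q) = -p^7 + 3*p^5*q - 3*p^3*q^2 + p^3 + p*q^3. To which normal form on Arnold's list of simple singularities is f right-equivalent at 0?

E_{7}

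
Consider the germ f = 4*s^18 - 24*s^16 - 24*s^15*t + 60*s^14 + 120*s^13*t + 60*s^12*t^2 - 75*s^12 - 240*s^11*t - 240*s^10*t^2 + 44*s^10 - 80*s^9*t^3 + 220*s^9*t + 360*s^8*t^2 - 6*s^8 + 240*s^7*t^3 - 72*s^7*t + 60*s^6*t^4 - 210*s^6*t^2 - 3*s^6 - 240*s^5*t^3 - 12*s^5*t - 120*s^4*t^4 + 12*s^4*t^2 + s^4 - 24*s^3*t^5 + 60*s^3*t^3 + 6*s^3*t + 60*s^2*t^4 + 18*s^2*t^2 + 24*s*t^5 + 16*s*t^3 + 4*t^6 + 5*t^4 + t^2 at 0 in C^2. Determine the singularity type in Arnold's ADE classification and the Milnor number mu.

Type A3, Milnor number mu = 3.

The Hessian of f at 0 has rank 1. Corank 1: A-series; mu = 3 gives A_3.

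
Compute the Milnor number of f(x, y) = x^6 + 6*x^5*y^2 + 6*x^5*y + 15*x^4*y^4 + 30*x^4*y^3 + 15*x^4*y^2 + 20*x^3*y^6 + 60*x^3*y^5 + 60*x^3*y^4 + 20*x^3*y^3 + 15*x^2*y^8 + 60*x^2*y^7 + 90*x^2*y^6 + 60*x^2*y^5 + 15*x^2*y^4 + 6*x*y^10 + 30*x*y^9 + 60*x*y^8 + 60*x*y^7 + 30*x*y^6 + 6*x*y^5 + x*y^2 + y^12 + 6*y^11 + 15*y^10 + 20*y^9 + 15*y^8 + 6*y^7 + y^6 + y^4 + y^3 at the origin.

7

The Hessian of f at 0 is [[0, 0], [0, 0]] with rank 0, so corank 2. A Groebner basis of the Jacobian ideal J(f) in C{x,y} is {x^5 + y^2/6, y^3, x*y + y^2}; counting standard monomials gives mu = 7. Corank 2; j^3 = y^2*(x + y) has shape L^2 M (L != M), so D-series; mu = 7 gives D_7.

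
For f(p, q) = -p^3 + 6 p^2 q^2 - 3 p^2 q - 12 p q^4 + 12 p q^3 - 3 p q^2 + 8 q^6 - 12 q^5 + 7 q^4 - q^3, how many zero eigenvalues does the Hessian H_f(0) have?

2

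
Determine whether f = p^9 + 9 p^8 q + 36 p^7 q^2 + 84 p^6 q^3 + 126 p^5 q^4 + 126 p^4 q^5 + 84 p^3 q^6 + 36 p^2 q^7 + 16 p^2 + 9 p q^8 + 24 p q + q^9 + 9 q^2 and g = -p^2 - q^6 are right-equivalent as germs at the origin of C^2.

The Hessian of f at 0 has rank 1. Corank 1: A-series; mu = 8 gives A_8. The Hessian of g at 0 has rank 1. Corank 1: A-series; mu = 5 gives A_5. f is A_8 but g is A_5, hence not right-equivalent.

No.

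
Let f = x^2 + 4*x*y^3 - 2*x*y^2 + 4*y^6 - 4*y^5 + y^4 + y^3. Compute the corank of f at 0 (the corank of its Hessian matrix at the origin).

The Hessian at 0 is [[2, 0], [0, 0]] of rank 1; hence corank 1.

1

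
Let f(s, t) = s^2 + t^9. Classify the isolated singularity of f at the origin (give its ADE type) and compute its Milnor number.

Type A_8, Milnor number mu = 8.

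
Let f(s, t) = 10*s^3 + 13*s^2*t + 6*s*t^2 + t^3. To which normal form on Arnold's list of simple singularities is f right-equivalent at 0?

The Hessian of f at 0 has rank 0. Corank 2; j^3 = (2*s + t)*(5*s^2 + 4*s*t + t^2) splits into three distinct lines over C (the quadratic factor has nonzero discriminant), so D_4.

D_4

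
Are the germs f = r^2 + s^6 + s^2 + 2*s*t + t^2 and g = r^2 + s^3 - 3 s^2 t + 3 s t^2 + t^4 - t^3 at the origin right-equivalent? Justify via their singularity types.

No.

The Hessian of f at 0 is [[2, 2, 0], [2, 2, 0], [0, 0, 2]] with rank 2, so corank 1. A Groebner basis of the Jacobian ideal J(f) in C{s,t,r} is {t^5, s + t, r}; counting standard monomials gives mu = 5. Corank 1: A-series; mu = 5 gives A_5. The Hessian of g at 0 is [[0, 0, 0], [0, 0, 0], [0, 0, 2]] with rank 1, so corank 2. A Groebner basis of the Jacobian ideal J(g) in C{s,t,r} is {t^3, s^2 - 2*s*t + t^2, r}; counting standard monomials gives mu = 6. Corank 2; j^3 = (s - t)^3 is a perfect cube, so E-series; the 4-jet and mu = 6 give E_6. f is A_5 but g is E_6, hence not right-equivalent.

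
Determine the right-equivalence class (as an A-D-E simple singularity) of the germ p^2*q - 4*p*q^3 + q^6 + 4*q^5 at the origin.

The Hessian of f at 0 is [[0, 0], [0, 0]] with rank 0, so corank 2. A Groebner basis of the Jacobian ideal J(f) in C{p,q} is {p^3, p^2*q + 2*p^2/3 - 4*p*q^2/3, -p*q/2 + q^3}; counting standard monomials gives mu = 7. Corank 2; j^3 = p^2*q has shape L^2 M (L != M), so D-series; mu = 7 gives D_7.

D_7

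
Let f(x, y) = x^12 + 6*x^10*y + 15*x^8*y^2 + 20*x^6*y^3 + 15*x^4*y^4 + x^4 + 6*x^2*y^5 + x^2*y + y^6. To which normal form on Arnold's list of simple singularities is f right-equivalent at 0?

The Hessian of f at 0 has rank 0. Corank 2; j^3 = x^2*y has shape L^2 M (L != M), so D-series; mu = 7 gives D_7.

D_7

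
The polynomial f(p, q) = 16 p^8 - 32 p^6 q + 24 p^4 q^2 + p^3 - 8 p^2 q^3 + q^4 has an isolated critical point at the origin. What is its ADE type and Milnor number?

Type E6, Milnor number mu = 6.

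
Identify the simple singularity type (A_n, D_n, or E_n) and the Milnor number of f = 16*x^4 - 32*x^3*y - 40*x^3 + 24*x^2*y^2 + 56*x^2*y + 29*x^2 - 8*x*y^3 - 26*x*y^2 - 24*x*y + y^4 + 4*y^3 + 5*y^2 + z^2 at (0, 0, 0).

The Hessian of f at 0 has rank 3. Corank 0: nondegenerate Morse point, so A_1.

Type A_{1}, Milnor number mu = 1.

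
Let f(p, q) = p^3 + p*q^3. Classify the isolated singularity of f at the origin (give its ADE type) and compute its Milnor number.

The Hessian of f at 0 is [[0, 0], [0, 0]] with rank 0, so corank 2. A Groebner basis of the Jacobian ideal J(f) in C{p,q} is {p^3, p*q^2, 3*p^2 + q^3}; counting standard monomials gives mu = 7. Corank 2; j^3 = p^3 is a perfect cube, so E-series; the 4-jet and mu = 7 give E_7.

Type E7, Milnor number mu = 7.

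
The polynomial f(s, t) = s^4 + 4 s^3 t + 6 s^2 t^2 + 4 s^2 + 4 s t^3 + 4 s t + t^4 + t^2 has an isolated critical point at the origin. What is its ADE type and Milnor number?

Type A_{3}, Milnor number mu = 3.

The Hessian of f at 0 has rank 1. Corank 1: A-series; mu = 3 gives A_3.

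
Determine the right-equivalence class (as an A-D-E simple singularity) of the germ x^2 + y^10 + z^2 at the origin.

A_{9}

The Hessian of f at 0 is [[2, 0, 0], [0, 0, 0], [0, 0, 2]] with rank 2, so corank 1. A Groebner basis of the Jacobian ideal J(f) in C{x,y,z} is {y^9, x, z}; counting standard monomials gives mu = 9. Corank 1: A-series; mu = 9 gives A_9.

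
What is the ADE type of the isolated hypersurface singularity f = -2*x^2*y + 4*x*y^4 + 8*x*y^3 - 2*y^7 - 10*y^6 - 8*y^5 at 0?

The Hessian of f at 0 has rank 0. Corank 2; j^3 = -2*x^2*y has shape L^2 M (L != M), so D-series; mu = 7 gives D_7.

D_{7}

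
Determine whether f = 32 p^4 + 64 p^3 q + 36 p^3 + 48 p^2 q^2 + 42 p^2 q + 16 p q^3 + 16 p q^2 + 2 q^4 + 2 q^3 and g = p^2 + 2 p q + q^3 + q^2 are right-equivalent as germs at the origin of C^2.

No.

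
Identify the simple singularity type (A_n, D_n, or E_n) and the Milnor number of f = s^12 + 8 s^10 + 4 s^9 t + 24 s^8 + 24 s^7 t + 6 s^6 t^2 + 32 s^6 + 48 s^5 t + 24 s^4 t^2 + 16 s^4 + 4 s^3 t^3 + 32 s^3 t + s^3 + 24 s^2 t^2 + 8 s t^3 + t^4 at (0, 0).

Type E_{6}, Milnor number mu = 6.

The Hessian of f at 0 has rank 0. Corank 2; j^3 = s^3 is a perfect cube, so E-series; the 4-jet and mu = 6 give E_6.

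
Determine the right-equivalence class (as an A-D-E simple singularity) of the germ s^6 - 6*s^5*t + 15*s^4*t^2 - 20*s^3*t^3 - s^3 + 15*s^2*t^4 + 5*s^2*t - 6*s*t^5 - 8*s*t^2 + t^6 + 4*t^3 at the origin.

The Hessian of f at 0 has rank 0. Corank 2; j^3 = -(s - 2*t)^2*(s - t) has shape L^2 M (L != M), so D-series; mu = 7 gives D_7.

D_{7}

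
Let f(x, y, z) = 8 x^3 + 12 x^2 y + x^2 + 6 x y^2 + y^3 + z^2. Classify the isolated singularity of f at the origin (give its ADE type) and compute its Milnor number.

Type A_{2}, Milnor number mu = 2.

The Hessian of f at 0 has rank 2. Corank 1: A-series; mu = 2 gives A_2.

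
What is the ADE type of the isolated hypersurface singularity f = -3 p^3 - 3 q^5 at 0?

E_{8}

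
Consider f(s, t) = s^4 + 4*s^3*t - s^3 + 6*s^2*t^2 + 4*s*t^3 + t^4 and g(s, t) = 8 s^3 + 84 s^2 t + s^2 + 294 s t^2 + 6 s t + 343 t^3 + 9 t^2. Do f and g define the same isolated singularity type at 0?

No.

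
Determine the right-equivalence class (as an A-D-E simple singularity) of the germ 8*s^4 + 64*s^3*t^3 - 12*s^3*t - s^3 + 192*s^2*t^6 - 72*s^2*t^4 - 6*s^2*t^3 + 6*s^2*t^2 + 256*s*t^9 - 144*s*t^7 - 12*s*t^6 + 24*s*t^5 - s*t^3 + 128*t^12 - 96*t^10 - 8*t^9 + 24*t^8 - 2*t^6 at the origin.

E7

The Hessian of f at 0 is [[0, 0], [0, 0]] with rank 0, so corank 2. A Groebner basis of the Jacobian ideal J(f) in C{s,t} is {3*s^2/4 + t^4 + t^3/4, s^3, s^2*t - s^2/4 - t^3/12, -s^2 + s*t^2 - t^3/3}; counting standard monomials gives mu = 7. Corank 2; j^3 = -s^3 is a perfect cube, so E-series; the 4-jet and mu = 7 give E_7.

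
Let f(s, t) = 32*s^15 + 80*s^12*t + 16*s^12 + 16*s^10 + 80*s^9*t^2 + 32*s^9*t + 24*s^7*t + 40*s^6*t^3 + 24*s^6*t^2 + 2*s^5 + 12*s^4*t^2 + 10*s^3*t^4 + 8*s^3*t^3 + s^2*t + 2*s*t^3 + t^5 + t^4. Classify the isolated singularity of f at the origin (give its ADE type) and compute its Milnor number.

Type D_5, Milnor number mu = 5.

The Hessian of f at 0 has rank 0. Corank 2; j^3 = s^2*t has shape L^2 M (L != M), so D-series; mu = 5 gives D_5.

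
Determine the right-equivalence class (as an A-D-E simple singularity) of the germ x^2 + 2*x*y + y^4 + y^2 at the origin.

A_{3}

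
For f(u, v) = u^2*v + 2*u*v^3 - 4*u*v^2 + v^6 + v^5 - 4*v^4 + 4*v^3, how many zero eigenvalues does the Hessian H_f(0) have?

The Hessian at 0 is [[0, 0], [0, 0]] of rank 0; hence corank 2.

2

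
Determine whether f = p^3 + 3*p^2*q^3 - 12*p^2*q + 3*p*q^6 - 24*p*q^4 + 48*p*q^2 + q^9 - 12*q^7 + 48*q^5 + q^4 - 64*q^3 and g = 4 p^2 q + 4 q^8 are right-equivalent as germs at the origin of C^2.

No.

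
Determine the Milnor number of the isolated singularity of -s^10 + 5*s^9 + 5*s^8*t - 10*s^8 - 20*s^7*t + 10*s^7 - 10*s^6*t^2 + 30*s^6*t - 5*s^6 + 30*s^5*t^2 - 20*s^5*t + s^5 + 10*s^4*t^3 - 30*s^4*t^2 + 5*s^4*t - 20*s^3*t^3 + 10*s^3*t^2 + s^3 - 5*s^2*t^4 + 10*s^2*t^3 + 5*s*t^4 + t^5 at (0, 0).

8

The Hessian of f at 0 is [[0, 0], [0, 0]] with rank 0, so corank 2. A Groebner basis of the Jacobian ideal J(f) in C{s,t} is {t^5, s*t^3 + t^4/4, s^2}; counting standard monomials gives mu = 8. Corank 2; j^3 = s^3 is a perfect cube, so E-series; the 5-jet and mu = 8 give E_8.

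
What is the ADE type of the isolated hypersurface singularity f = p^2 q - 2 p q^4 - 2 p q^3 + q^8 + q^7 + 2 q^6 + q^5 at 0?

D9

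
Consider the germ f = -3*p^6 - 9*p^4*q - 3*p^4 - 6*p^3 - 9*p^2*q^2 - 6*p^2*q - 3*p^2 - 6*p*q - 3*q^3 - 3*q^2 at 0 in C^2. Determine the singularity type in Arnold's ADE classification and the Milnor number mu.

Type A_{2}, Milnor number mu = 2.

The Hessian of f at 0 is [[-6, -6], [-6, -6]] with rank 1, so corank 1. A Groebner basis of the Jacobian ideal J(f) in C{p,q} is {q^2, p + q}; counting standard monomials gives mu = 2. Corank 1: A-series; mu = 2 gives A_2.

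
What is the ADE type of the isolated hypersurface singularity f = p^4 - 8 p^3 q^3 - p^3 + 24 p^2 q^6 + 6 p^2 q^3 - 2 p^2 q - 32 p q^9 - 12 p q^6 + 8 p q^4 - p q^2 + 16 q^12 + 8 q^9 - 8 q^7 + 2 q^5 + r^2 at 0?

D5

The Hessian of f at 0 has rank 1. Corank 2; j^3 = -p*(p + q)^2 has shape L^2 M (L != M), so D-series; mu = 5 gives D_5.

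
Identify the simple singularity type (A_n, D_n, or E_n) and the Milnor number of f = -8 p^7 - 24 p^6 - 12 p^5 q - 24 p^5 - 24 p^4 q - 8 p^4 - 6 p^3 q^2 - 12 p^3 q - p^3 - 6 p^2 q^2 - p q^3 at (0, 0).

Type E7, Milnor number mu = 7.

The Hessian of f at 0 has rank 0. Corank 2; j^3 = -p^3 is a perfect cube, so E-series; the 4-jet and mu = 7 give E_7.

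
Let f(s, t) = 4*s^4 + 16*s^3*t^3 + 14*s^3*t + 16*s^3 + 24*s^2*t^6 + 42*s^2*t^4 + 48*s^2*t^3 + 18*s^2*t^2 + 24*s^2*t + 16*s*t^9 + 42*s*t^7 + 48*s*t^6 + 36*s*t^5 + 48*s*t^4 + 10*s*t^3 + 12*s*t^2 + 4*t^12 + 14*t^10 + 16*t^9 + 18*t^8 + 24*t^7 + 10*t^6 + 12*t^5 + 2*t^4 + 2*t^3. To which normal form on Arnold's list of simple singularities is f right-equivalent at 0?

E_{7}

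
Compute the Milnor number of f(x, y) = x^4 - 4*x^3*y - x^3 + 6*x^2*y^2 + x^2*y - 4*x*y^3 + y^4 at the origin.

5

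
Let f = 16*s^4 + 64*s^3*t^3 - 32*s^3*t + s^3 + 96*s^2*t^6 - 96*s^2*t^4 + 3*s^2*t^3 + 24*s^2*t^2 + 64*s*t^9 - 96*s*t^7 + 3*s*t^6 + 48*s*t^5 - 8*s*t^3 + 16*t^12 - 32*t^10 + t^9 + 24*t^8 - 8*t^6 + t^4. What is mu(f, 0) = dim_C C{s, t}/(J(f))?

The Hessian of f at 0 is [[0, 0], [0, 0]] with rank 0, so corank 2. A Groebner basis of the Jacobian ideal J(f) in C{s,t} is {t^4, s*t^2 - t^3/6, s^2}; counting standard monomials gives mu = 6. Corank 2; j^3 = s^3 is a perfect cube, so E-series; the 4-jet and mu = 6 give E_6.

6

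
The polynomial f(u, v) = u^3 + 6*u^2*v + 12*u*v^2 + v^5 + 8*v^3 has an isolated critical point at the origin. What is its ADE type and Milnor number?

The Hessian of f at 0 is [[0, 0], [0, 0]] with rank 0, so corank 2. A Groebner basis of the Jacobian ideal J(f) in C{u,v} is {v^4, u^2 + 4*u*v + 4*v^2}; counting standard monomials gives mu = 8. Corank 2; j^3 = (u + 2*v)^3 is a perfect cube, so E-series; the 5-jet and mu = 8 give E_8.

Type E_{8}, Milnor number mu = 8.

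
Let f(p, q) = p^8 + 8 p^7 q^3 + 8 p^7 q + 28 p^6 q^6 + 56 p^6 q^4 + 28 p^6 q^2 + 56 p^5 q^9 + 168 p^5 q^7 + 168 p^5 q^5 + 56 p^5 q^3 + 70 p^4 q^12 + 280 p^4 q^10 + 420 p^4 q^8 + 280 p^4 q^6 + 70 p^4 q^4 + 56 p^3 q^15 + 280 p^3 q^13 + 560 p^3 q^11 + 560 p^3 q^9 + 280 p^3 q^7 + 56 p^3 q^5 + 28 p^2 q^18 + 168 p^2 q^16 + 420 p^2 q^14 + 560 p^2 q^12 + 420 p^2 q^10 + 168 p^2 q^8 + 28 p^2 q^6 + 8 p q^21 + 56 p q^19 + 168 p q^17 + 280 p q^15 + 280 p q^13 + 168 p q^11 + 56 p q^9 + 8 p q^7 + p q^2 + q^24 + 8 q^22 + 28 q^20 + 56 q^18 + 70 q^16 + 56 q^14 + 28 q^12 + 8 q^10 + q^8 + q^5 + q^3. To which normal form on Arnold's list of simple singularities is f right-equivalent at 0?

D9

The Hessian of f at 0 has rank 0. Corank 2; j^3 = q^2*(p + q) has shape L^2 M (L != M), so D-series; mu = 9 gives D_9.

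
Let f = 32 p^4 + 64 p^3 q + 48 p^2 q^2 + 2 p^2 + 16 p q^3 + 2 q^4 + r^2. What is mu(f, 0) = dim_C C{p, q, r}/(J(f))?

The Hessian of f at 0 is [[4, 0, 0], [0, 0, 0], [0, 0, 2]] with rank 2, so corank 1. A Groebner basis of the Jacobian ideal J(f) in C{p,q,r} is {q^3, p, r}; counting standard monomials gives mu = 3. Corank 1: A-series; mu = 3 gives A_3.

3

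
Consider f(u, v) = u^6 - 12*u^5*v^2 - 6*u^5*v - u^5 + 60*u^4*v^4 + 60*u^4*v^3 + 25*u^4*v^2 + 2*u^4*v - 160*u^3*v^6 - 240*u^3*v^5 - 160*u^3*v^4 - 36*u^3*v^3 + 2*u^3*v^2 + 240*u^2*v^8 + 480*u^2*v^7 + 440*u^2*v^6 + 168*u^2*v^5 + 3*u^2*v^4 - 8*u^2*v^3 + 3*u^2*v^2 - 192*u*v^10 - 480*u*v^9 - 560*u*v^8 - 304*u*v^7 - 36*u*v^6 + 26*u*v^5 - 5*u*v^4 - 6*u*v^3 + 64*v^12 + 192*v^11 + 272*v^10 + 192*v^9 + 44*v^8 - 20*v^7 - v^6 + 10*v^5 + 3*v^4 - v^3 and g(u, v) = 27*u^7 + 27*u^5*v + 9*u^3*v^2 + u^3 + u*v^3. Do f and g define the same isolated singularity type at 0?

No.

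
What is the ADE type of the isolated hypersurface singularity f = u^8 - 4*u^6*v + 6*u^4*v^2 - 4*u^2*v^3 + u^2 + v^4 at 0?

The Hessian of f at 0 has rank 1. Corank 1: A-series; mu = 3 gives A_3.

A_{3}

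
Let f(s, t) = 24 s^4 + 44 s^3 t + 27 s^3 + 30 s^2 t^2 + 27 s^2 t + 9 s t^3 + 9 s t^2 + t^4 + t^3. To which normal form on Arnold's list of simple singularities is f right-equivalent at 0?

The Hessian of f at 0 has rank 0. Corank 2; j^3 = (3*s + t)^3 is a perfect cube, so E-series; the 4-jet and mu = 7 give E_7.

E_7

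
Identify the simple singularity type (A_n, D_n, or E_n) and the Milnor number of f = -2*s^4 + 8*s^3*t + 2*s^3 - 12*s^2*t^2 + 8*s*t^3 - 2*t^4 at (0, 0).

Type E_6, Milnor number mu = 6.

The Hessian of f at 0 is [[0, 0], [0, 0]] with rank 0, so corank 2. A Groebner basis of the Jacobian ideal J(f) in C{s,t} is {t^4, s*t^2 - t^3/3, s^2}; counting standard monomials gives mu = 6. Corank 2; j^3 = 2*s^3 is a perfect cube, so E-series; the 4-jet and mu = 6 give E_6.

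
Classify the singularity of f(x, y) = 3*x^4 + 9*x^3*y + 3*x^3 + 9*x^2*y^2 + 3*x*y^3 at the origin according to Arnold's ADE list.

E_{7}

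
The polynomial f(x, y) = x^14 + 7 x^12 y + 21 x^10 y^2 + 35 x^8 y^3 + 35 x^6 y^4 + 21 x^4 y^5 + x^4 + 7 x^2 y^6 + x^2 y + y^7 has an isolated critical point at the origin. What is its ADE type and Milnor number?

The Hessian of f at 0 has rank 0. Corank 2; j^3 = x^2*y has shape L^2 M (L != M), so D-series; mu = 8 gives D_8.

Type D8, Milnor number mu = 8.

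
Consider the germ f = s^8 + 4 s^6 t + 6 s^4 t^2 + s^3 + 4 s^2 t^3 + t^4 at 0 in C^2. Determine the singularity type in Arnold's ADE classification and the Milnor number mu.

The Hessian of f at 0 is [[0, 0], [0, 0]] with rank 0, so corank 2. A Groebner basis of the Jacobian ideal J(f) in C{s,t} is {t^3, s^2}; counting standard monomials gives mu = 6. Corank 2; j^3 = s^3 is a perfect cube, so E-series; the 4-jet and mu = 6 give E_6.

Type E_{6}, Milnor number mu = 6.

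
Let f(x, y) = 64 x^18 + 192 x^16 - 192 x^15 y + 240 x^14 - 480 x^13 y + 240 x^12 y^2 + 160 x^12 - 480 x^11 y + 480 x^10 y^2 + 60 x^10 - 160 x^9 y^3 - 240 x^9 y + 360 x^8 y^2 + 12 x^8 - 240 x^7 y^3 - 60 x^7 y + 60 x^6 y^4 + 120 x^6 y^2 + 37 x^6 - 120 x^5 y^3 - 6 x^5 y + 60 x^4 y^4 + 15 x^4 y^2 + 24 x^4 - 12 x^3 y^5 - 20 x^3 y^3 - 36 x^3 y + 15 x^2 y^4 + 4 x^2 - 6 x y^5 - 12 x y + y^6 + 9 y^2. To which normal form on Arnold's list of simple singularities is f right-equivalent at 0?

A_5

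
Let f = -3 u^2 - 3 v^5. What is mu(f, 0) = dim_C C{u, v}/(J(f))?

4

The Hessian of f at 0 is [[-6, 0], [0, 0]] with rank 1, so corank 1. A Groebner basis of the Jacobian ideal J(f) in C{u,v} is {v^4, u}; counting standard monomials gives mu = 4. Corank 1: A-series; mu = 4 gives A_4.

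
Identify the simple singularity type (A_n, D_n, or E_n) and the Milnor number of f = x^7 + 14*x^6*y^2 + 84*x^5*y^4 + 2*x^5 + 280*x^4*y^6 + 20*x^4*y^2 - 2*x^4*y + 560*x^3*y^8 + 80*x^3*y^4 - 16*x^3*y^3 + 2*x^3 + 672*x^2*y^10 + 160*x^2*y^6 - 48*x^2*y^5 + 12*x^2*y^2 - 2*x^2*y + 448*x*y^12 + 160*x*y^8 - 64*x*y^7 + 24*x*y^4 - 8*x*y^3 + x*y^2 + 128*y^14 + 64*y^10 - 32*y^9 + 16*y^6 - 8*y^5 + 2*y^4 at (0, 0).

The Hessian of f at 0 has rank 0. Corank 2; j^3 = x*(2*x^2 - 2*x*y + y^2) splits into three distinct lines over C (the quadratic factor has nonzero discriminant), so D_4.

Type D_4, Milnor number mu = 4.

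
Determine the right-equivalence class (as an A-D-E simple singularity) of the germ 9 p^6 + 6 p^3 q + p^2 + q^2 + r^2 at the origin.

The Hessian of f at 0 has rank 3. Corank 0: nondegenerate Morse point, so A_1.

A1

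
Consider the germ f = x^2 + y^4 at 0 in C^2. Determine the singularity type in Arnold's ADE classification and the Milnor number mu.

The Hessian of f at 0 is [[2, 0], [0, 0]] with rank 1, so corank 1. A Groebner basis of the Jacobian ideal J(f) in C{x,y} is {y^3, x}; counting standard monomials gives mu = 3. Corank 1: A-series; mu = 3 gives A_3.

Type A_{3}, Milnor number mu = 3.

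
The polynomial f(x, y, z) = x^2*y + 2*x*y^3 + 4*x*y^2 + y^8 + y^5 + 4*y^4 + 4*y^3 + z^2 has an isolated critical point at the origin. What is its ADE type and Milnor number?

The Hessian of f at 0 is [[0, 0, 0], [0, 0, 0], [0, 0, 2]] with rank 1, so corank 2. A Groebner basis of the Jacobian ideal J(f) in C{x,y,z} is {x^4 + 24*x^3 + 112*x^2*y + x^2 + 177*x*y^2 - 94*x*y - 192*y^2, x^3*y - 6*x^3 - 24*x^2*y - x^2/8 - 257*x*y^2/8 + 63*x*y/4 + 32*y^2, x^3 + x^2*y^2 + 2*x^2*y, x*y + y^3 + 2*y^2, z}; counting standard monomials gives mu = 9. Corank 2; j^3 = y*(x + 2*y)^2 has shape L^2 M (L != M), so D-series; mu = 9 gives D_9.

Type D_9, Milnor number mu = 9.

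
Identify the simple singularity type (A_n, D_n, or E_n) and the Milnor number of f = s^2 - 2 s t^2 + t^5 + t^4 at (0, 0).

Type A4, Milnor number mu = 4.

The Hessian of f at 0 has rank 1. Corank 1: A-series; mu = 4 gives A_4.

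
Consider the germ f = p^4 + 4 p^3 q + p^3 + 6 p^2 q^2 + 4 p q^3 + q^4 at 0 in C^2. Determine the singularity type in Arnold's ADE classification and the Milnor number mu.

The Hessian of f at 0 has rank 0. Corank 2; j^3 = p^3 is a perfect cube, so E-series; the 4-jet and mu = 6 give E_6.

Type E_{6}, Milnor number mu = 6.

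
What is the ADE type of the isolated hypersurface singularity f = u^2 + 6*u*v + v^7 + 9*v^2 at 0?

A_6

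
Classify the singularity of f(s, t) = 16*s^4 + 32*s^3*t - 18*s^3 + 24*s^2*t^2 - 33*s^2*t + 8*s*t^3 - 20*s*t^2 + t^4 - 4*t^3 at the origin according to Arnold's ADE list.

The Hessian of f at 0 has rank 0. Corank 2; j^3 = -(2*s + t)*(3*s + 2*t)^2 has shape L^2 M (L != M), so D-series; mu = 5 gives D_5.

D_{5}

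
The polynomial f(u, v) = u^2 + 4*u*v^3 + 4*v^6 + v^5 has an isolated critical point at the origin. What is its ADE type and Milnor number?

Type A_4, Milnor number mu = 4.

The Hessian of f at 0 is [[2, 0], [0, 0]] with rank 1, so corank 1. A Groebner basis of the Jacobian ideal J(f) in C{u,v} is {u/2 + v^3, u^2, u*v}; counting standard monomials gives mu = 4. Corank 1: A-series; mu = 4 gives A_4.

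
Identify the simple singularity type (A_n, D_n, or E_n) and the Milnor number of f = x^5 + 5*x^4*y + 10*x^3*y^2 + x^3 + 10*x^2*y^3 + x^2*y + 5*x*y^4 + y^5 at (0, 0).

Type D_{6}, Milnor number mu = 6.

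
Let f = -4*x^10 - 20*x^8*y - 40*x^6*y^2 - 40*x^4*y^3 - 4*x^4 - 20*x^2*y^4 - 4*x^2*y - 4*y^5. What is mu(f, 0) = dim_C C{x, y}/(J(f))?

The Hessian of f at 0 has rank 0. Corank 2; j^3 = -4*x^2*y has shape L^2 M (L != M), so D-series; mu = 6 gives D_6.

6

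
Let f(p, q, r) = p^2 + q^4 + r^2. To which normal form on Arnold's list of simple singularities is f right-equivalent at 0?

A_{3}

The Hessian of f at 0 is [[2, 0, 0], [0, 0, 0], [0, 0, 2]] with rank 2, so corank 1. A Groebner basis of the Jacobian ideal J(f) in C{p,q,r} is {q^3, p, r}; counting standard monomials gives mu = 3. Corank 1: A-series; mu = 3 gives A_3.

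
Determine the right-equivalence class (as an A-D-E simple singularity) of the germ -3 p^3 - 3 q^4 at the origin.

E_{6}

The Hessian of f at 0 has rank 0. Corank 2; j^3 = -3*p^3 is a perfect cube, so E-series; the 4-jet and mu = 6 give E_6.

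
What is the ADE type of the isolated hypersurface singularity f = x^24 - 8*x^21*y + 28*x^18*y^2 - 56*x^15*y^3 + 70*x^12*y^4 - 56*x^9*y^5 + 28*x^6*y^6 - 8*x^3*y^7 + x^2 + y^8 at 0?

A_7

The Hessian of f at 0 is [[2, 0], [0, 0]] with rank 1, so corank 1. A Groebner basis of the Jacobian ideal J(f) in C{x,y} is {y^7, x}; counting standard monomials gives mu = 7. Corank 1: A-series; mu = 7 gives A_7.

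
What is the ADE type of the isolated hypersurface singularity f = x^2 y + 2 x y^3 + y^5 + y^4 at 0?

D_5

The Hessian of f at 0 has rank 0. Corank 2; j^3 = x^2*y has shape L^2 M (L != M), so D-series; mu = 5 gives D_5.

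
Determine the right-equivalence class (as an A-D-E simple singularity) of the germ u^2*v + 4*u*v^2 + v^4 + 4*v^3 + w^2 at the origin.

D_{5}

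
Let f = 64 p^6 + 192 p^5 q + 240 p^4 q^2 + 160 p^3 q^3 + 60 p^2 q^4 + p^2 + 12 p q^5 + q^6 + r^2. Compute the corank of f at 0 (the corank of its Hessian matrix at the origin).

The Hessian at 0 is [[2, 0, 0], [0, 0, 0], [0, 0, 2]] of rank 2; hence corank 1.

1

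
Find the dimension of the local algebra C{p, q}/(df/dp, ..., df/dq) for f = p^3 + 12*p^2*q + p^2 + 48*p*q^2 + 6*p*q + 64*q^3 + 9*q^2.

The Hessian of f at 0 has rank 1. Corank 1: A-series; mu = 2 gives A_2.

2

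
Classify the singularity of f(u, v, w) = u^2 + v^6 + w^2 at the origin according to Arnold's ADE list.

A_{5}

The Hessian of f at 0 is [[2, 0, 0], [0, 0, 0], [0, 0, 2]] with rank 2, so corank 1. A Groebner basis of the Jacobian ideal J(f) in C{u,v,w} is {v^5, u, w}; counting standard monomials gives mu = 5. Corank 1: A-series; mu = 5 gives A_5.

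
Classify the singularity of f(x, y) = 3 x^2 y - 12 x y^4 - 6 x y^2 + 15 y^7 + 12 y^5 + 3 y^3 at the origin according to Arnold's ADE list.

D_{8}

The Hessian of f at 0 has rank 0. Corank 2; j^3 = 3*y*(x - y)^2 has shape L^2 M (L != M), so D-series; mu = 8 gives D_8.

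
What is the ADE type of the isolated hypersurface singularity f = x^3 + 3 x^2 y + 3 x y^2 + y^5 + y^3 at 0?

E_{8}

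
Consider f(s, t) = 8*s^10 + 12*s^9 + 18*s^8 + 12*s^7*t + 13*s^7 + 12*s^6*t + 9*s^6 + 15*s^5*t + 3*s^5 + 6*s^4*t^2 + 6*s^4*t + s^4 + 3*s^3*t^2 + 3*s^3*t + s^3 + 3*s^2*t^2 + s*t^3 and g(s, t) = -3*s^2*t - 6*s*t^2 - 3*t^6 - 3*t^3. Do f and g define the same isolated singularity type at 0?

No.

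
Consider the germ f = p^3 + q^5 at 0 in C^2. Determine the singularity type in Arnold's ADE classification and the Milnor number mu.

The Hessian of f at 0 has rank 0. Corank 2; j^3 = p^3 is a perfect cube, so E-series; the 5-jet and mu = 8 give E_8.

Type E8, Milnor number mu = 8.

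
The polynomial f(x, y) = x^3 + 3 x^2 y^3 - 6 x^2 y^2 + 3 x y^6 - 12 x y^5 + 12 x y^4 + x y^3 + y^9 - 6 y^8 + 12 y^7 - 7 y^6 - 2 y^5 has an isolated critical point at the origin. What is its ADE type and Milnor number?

Type E_7, Milnor number mu = 7.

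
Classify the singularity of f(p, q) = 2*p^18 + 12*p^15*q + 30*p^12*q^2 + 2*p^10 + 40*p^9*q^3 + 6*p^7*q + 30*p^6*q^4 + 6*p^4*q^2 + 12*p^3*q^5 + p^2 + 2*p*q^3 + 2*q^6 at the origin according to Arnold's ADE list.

A5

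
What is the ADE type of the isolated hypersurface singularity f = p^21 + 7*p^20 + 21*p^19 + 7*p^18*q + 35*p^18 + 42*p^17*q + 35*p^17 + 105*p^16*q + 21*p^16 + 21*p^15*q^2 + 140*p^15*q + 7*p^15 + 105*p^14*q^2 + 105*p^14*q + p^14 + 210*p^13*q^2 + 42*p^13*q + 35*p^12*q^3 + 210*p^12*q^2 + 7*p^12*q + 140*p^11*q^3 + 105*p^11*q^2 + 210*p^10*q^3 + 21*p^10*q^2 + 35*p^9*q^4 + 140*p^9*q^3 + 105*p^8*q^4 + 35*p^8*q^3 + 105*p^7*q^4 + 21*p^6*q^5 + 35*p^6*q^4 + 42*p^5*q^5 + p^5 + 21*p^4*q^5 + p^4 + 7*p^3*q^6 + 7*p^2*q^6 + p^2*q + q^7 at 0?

D_{8}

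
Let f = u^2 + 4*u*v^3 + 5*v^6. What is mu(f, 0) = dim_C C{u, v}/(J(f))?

The Hessian of f at 0 is [[2, 0], [0, 0]] with rank 1, so corank 1. A Groebner basis of the Jacobian ideal J(f) in C{u,v} is {u*v^2, u/2 + v^3, u^2}; counting standard monomials gives mu = 5. Corank 1: A-series; mu = 5 gives A_5.

5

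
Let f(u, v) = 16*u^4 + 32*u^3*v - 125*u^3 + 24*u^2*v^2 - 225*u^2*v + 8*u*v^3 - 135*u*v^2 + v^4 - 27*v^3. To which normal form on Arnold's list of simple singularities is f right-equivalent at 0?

E_6

The Hessian of f at 0 is [[0, 0], [0, 0]] with rank 0, so corank 2. A Groebner basis of the Jacobian ideal J(f) in C{u,v} is {v^4, u*v^2 + 17*v^3/30, u^2 + 6*u*v/5 + 9*v^2/25}; counting standard monomials gives mu = 6. Corank 2; j^3 = -(5*u + 3*v)^3 is a perfect cube, so E-series; the 4-jet and mu = 6 give E_6.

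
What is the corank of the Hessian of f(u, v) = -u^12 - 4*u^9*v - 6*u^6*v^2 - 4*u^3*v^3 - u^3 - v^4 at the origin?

2

The Hessian at 0 is [[0, 0], [0, 0]] of rank 0; hence corank 2.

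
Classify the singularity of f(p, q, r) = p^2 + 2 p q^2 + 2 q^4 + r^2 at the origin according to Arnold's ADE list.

A_{3}

The Hessian of f at 0 has rank 2. Corank 1: A-series; mu = 3 gives A_3.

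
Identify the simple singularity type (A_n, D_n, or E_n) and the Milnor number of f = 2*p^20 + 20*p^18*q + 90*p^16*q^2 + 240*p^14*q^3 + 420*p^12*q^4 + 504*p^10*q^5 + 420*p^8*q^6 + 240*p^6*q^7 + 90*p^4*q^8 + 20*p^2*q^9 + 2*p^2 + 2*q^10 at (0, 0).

Type A9, Milnor number mu = 9.

The Hessian of f at 0 is [[4, 0], [0, 0]] with rank 1, so corank 1. A Groebner basis of the Jacobian ideal J(f) in C{p,q} is {q^9, p}; counting standard monomials gives mu = 9. Corank 1: A-series; mu = 9 gives A_9.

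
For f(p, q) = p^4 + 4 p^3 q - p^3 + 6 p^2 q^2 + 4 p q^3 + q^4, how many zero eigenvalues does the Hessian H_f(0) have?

Hessian at 0 has rank 0.

2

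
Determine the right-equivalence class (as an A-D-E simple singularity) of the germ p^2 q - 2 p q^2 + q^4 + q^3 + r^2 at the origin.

D_5

The Hessian of f at 0 is [[0, 0, 0], [0, 0, 0], [0, 0, 2]] with rank 1, so corank 2. A Groebner basis of the Jacobian ideal J(f) in C{p,q,r} is {p^3 + p^2/4 - q^2/4, p^2/4 + q^3 - q^2/4, p*q - q^2, r}; counting standard monomials gives mu = 5. Corank 2; j^3 = q*(p - q)^2 has shape L^2 M (L != M), so D-series; mu = 5 gives D_5.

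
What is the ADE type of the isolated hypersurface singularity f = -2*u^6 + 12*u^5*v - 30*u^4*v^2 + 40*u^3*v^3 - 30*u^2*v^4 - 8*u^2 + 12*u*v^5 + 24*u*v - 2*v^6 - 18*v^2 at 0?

The Hessian of f at 0 has rank 1. Corank 1: A-series; mu = 5 gives A_5.

A_5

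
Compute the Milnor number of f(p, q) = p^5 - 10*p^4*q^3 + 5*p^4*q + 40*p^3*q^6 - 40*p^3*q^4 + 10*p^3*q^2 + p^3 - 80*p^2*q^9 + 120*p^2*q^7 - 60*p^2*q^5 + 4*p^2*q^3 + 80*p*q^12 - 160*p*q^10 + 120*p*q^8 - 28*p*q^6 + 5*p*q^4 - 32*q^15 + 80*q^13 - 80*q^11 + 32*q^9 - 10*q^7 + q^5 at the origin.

The Hessian of f at 0 has rank 0. Corank 2; j^3 = p^3 is a perfect cube, so E-series; the 5-jet and mu = 8 give E_8.

8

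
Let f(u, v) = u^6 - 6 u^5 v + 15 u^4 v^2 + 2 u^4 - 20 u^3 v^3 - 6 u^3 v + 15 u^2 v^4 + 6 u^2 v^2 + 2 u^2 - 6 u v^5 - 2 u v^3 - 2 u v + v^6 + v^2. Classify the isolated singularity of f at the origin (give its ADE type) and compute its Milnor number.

Type A_1, Milnor number mu = 1.

The Hessian of f at 0 has rank 2. Corank 0: nondegenerate Morse point, so A_1.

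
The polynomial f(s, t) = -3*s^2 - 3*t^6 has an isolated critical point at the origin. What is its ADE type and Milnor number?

The Hessian of f at 0 has rank 1. Corank 1: A-series; mu = 5 gives A_5.

Type A_5, Milnor number mu = 5.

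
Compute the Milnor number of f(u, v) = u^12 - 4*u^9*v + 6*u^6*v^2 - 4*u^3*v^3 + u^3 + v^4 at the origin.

6

The Hessian of f at 0 has rank 0. Corank 2; j^3 = u^3 is a perfect cube, so E-series; the 4-jet and mu = 6 give E_6.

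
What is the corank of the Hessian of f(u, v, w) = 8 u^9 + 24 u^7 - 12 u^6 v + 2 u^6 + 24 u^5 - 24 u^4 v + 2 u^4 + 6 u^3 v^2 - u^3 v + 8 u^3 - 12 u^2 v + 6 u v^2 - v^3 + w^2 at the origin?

Hessian at 0 has rank 1.

2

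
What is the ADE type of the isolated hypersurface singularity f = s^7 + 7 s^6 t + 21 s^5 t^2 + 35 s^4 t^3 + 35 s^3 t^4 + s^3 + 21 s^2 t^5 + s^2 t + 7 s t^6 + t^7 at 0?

The Hessian of f at 0 is [[0, 0], [0, 0]] with rank 0, so corank 2. A Groebner basis of the Jacobian ideal J(f) in C{s,t} is {-s*t/7 + t^6, s*t^2, s^2 + s*t}; counting standard monomials gives mu = 8. Corank 2; j^3 = s^2*(s + t) has shape L^2 M (L != M), so D-series; mu = 8 gives D_8.

D_8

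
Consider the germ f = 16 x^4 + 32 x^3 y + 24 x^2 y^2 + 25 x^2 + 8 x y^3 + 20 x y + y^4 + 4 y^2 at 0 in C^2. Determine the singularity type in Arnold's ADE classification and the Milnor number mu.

Type A_3, Milnor number mu = 3.

The Hessian of f at 0 has rank 1. Corank 1: A-series; mu = 3 gives A_3.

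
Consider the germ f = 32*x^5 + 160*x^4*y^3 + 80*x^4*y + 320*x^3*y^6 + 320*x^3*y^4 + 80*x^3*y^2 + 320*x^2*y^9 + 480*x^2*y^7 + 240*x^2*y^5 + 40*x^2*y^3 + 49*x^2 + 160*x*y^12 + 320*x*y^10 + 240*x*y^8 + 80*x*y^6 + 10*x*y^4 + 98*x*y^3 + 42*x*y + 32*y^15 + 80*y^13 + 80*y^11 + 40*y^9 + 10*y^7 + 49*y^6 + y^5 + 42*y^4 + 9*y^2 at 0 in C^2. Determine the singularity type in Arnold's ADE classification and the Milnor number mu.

Type A_{4}, Milnor number mu = 4.

The Hessian of f at 0 has rank 1. Corank 1: A-series; mu = 4 gives A_4.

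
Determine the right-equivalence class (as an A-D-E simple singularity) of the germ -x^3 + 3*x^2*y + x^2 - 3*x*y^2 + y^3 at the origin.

A2

The Hessian of f at 0 has rank 1. Corank 1: A-series; mu = 2 gives A_2.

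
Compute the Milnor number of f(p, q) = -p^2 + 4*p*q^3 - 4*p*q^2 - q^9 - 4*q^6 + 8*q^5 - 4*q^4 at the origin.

The Hessian of f at 0 has rank 1. Corank 1: A-series; mu = 8 gives A_8.

8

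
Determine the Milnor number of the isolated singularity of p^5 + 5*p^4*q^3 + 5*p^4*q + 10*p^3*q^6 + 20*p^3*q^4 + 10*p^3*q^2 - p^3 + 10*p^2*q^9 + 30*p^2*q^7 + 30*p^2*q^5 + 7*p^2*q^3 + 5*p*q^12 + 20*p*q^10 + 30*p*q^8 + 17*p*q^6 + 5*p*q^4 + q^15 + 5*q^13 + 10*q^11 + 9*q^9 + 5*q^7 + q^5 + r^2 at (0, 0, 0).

The Hessian of f at 0 is [[0, 0, 0], [0, 0, 0], [0, 0, 2]] with rank 1, so corank 2. A Groebner basis of the Jacobian ideal J(f) in C{p,q,r} is {p^2/2 + p*q^3, -2*p^2 + q^4, p^3, p^2*q, r}; counting standard monomials gives mu = 8. Corank 2; j^3 = -p^3 is a perfect cube, so E-series; the 5-jet and mu = 8 give E_8.

8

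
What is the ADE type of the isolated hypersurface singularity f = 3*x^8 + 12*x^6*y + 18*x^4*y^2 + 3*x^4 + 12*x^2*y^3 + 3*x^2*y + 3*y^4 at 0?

D_5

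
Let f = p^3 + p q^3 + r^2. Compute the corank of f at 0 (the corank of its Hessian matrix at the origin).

Hessian at 0 has rank 1.

2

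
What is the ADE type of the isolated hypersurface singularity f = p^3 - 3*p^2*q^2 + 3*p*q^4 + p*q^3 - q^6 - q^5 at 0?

E_{7}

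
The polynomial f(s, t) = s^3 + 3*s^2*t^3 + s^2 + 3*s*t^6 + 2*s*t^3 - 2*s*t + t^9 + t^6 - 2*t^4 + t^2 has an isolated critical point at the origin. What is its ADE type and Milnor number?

Type A2, Milnor number mu = 2.

The Hessian of f at 0 is [[2, -2], [-2, 2]] with rank 1, so corank 1. A Groebner basis of the Jacobian ideal J(f) in C{s,t} is {t^2, s - t}; counting standard monomials gives mu = 2. Corank 1: A-series; mu = 2 gives A_2.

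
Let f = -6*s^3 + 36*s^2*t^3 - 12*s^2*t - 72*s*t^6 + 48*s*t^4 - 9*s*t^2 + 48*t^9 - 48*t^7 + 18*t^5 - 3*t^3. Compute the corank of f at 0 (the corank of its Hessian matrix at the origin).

The Hessian at 0 is [[0, 0], [0, 0]] of rank 0; hence corank 2.

2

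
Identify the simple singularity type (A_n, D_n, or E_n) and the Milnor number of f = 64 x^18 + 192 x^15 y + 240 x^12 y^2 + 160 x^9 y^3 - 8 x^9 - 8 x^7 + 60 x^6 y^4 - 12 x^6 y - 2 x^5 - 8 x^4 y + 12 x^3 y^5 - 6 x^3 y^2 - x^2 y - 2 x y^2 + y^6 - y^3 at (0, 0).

The Hessian of f at 0 has rank 0. Corank 2; j^3 = -y*(x + y)^2 has shape L^2 M (L != M), so D-series; mu = 7 gives D_7.

Type D_{7}, Milnor number mu = 7.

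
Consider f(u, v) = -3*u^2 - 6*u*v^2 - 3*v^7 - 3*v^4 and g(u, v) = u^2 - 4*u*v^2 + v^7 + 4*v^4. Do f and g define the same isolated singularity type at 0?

Yes.

The Hessian of f at 0 is [[-6, 0], [0, 0]] with rank 1, so corank 1. A Groebner basis of the Jacobian ideal J(f) in C{u,v} is {u^3, u + v^2}; counting standard monomials gives mu = 6. Corank 1: A-series; mu = 6 gives A_6. The Hessian of g at 0 is [[2, 0], [0, 0]] with rank 1, so corank 1. A Groebner basis of the Jacobian ideal J(g) in C{u,v} is {u^3, -u/2 + v^2}; counting standard monomials gives mu = 6. Corank 1: A-series; mu = 6 gives A_6. Both have type A_6, hence right-equivalent.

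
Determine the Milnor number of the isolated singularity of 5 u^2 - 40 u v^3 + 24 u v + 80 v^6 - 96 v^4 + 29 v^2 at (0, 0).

1

The Hessian of f at 0 has rank 2. Corank 0: nondegenerate Morse point, so A_1.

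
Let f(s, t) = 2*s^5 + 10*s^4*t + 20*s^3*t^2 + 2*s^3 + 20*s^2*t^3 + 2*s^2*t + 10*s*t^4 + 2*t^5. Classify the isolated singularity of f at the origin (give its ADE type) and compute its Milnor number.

Type D_{6}, Milnor number mu = 6.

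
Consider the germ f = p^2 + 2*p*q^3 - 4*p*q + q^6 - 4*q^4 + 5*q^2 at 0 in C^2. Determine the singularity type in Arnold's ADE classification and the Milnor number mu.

The Hessian of f at 0 has rank 2. Corank 0: nondegenerate Morse point, so A_1.

Type A1, Milnor number mu = 1.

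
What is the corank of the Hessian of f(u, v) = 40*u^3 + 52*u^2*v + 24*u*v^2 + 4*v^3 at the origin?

2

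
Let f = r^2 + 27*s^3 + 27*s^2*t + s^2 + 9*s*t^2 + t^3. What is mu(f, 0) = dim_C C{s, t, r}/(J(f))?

2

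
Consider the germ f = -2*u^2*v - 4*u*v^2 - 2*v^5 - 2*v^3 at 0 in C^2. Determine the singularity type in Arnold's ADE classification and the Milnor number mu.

Type D_6, Milnor number mu = 6.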